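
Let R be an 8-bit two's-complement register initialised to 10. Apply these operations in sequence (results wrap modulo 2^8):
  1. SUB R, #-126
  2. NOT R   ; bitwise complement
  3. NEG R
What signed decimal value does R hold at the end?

Start: R = 10 = 00001010.
R = 10 − (-126) = 136; wraps to -120 = 10001000
R = NOT 10001000 = 01110111 = 119
R = −(119) = -119 = 10001001

-119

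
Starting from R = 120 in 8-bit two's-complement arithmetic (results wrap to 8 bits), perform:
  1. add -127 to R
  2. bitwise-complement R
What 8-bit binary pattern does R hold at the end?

00000110

Start: R = 120 = 01111000.
R = 120 + (-127) = -7 = 11111001
R = NOT 11111001 = 00000110 = 6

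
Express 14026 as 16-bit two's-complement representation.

0011011011001010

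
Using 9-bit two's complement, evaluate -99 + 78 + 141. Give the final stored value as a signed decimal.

120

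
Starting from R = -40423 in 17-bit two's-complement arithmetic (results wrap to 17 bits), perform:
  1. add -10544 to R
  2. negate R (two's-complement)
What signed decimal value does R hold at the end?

Start: R = -40423 = 10110001000011001.
R = -40423 + (-10544) = -50967 = 10011100011101001
R = −(-50967) = 50967 = 01100011100010111

50967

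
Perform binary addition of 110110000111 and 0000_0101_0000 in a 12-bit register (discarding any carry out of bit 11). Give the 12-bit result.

  110110000111
+ 000001010000
= 110111010111

110111010111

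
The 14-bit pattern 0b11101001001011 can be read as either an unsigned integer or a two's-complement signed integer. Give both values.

Unsigned: 11101001001011 = 14923.
Signed: MSB=1 → 14923 − 16384 = -1461.

unsigned = 14923, signed = -1461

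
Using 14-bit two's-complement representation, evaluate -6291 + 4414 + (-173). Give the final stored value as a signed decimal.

-2050

-6291 + 4414 = -1877 (11100010101011)
-1877 + (-173) = -2050 (11011111111110)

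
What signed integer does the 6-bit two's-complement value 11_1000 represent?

MSB is 1, so the value is negative.
Invert: 000111. Add 1: 001000 = 8. So the value is −8.

-8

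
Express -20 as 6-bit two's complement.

|-20| = 20 = 010100 in 6 bits.
Invert the bits: 101011. Add 1: 101100.
Check: 101100 reads as 44 − 64 = -20.

101100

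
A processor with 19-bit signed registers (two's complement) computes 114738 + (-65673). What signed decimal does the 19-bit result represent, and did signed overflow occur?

49065; no overflow

114738 → 0011100000000110010
-65673 → 1101111111101110111
  0011100000000110010
+ 1101111111101110111
= 0001011111110101001  (discard carry-out 1)
Result 0001011111110101001: MSB = 0 → value 49065.
Addends have opposite signs, so signed overflow cannot occur.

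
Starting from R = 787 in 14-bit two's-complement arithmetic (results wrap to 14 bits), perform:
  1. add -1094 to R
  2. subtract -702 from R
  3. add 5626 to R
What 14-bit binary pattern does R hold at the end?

Start: R = 787 = 00001100010011.
R = 787 + (-1094) = -307 = 11111011001101
R = -307 − (-702) = 395 = 00000110001011
R = 395 + 5626 = 6021 = 01011110000101

01011110000101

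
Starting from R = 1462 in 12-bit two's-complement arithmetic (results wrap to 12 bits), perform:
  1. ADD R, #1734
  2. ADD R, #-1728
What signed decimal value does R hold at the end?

1468

Start: R = 1462 = 010110110110.
R = 1462 + 1734 = 3196; wraps to -900 = 110001111100
R = -900 + (-1728) = -2628; wraps to 1468 = 010110111100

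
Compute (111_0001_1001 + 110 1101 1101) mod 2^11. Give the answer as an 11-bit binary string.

  11100011001
+ 11011011101
= 10111110110  (discard carry-out 1)

10111110110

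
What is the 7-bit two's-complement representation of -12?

1110100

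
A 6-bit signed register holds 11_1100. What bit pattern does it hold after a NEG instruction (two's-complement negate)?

000100

Invert: 000011. Add 1: 000100.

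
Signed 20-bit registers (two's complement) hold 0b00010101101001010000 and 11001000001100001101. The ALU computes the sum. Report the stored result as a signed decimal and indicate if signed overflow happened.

-139939; no overflow

0b00010101101001010000 → 00010101101001010000 = 88656 (signed)
11001000001100001101 = -228595 (signed)
  00010101101001010000
+ 11001000001100001101
= 11011101110101011101
Result 11011101110101011101: MSB = 1 → 908637 − 1048576 = -139939.
Addends have opposite signs, so signed overflow cannot occur.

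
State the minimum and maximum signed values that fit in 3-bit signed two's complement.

Minimum: −2^2 = -4.
Maximum: 2^2 − 1 = 3.

min = -4, max = 3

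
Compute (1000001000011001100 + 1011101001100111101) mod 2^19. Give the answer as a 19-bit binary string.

  1000001000011001100
+ 1011101001100111101
= 0011110010000001001  (discard carry-out 1)

0011110010000001001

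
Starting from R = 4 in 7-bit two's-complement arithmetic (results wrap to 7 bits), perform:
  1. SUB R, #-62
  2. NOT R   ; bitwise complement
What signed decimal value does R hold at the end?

61

Start: R = 4 = 0000100.
R = 4 − (-62) = 66; wraps to -62 = 1000010
R = NOT 1000010 = 0111101 = 61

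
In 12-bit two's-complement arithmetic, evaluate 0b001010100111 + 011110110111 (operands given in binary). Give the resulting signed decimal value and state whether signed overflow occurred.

-1442; overflow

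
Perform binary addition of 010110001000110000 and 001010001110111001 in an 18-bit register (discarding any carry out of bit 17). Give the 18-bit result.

100000010111101001

  010110001000110000
+ 001010001110111001
= 100000010111101001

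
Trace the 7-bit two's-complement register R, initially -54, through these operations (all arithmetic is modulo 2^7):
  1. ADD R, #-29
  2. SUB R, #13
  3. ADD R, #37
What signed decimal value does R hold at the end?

Start: R = -54 = 1001010.
R = -54 + (-29) = -83; wraps to 45 = 0101101
R = 45 − 13 = 32 = 0100000
R = 32 + 37 = 69; wraps to -59 = 1000101

-59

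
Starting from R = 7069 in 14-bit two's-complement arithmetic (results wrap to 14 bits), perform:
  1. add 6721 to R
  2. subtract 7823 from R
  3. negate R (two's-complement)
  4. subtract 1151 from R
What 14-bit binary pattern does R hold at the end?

10010000110010

Start: R = 7069 = 01101110011101.
R = 7069 + 6721 = 13790; wraps to -2594 = 11010111011110
R = -2594 − 7823 = -10417; wraps to 5967 = 01011101001111
R = −(5967) = -5967 = 10100010110001
R = -5967 − 1151 = -7118 = 10010000110010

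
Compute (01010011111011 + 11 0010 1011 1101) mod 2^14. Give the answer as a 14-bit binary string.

00011110111000

  01010011111011
+ 11001010111101
= 00011110111000  (discard carry-out 1)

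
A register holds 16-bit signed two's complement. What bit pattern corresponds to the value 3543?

0000110111010111

3543 is non-negative, so write it directly in 16 bits: 0000110111010111.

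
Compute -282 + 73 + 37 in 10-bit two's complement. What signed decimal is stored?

-172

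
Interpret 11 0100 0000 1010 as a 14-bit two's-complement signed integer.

MSB is 1, so the value is negative.
Unsigned reading: 13322. Subtract 2^14 = 16384: 13322 − 16384 = -3062.

-3062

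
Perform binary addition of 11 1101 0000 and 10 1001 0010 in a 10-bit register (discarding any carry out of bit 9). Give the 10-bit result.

  1111010000
+ 1010010010
= 1001100010  (discard carry-out 1)

1001100010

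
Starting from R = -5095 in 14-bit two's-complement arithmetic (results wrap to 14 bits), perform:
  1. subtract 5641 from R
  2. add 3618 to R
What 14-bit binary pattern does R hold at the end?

Start: R = -5095 = 10110000011001.
R = -5095 − 5641 = -10736; wraps to 5648 = 01011000010000
R = 5648 + 3618 = 9266; wraps to -7118 = 10010000110010

10010000110010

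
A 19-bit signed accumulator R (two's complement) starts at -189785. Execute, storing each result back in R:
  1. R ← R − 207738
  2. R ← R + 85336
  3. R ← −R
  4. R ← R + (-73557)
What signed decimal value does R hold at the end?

238630

Start: R = -189785 = 1010001101010100111.
R = -189785 − 207738 = -397523; wraps to 126765 = 0011110111100101101
R = 126765 + 85336 = 212101 = 0110011110010000101
R = −(212101) = -212101 = 1001100001101111011
R = -212101 + (-73557) = -285658; wraps to 238630 = 0111010010000100110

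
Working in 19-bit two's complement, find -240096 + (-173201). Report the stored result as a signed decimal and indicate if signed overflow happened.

-240096 → 1000101011000100000
-173201 → 1010101101101101111
  1000101011000100000
+ 1010101101101101111
= 0011011000110001111  (discard carry-out 1)
Result 0011011000110001111: MSB = 0 → value 110991.
Both addends are negative but the stored result is non-negative: signed overflow. The true value -240096 + (-173201) = -413297 lies outside [-262144, 262143].

110991; overflow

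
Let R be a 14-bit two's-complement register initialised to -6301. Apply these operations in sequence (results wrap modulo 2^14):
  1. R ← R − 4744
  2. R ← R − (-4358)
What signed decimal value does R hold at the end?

Start: R = -6301 = 10011101100011.
R = -6301 − 4744 = -11045; wraps to 5339 = 01010011011011
R = 5339 − (-4358) = 9697; wraps to -6687 = 10010111100001

-6687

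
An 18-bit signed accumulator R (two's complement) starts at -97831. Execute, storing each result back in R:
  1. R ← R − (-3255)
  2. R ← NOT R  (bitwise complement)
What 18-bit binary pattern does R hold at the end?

Start: R = -97831 = 101000000111011001.
R = -97831 − (-3255) = -94576 = 101000111010010000
R = NOT 101000111010010000 = 010111000101101111 = 94575

010111000101101111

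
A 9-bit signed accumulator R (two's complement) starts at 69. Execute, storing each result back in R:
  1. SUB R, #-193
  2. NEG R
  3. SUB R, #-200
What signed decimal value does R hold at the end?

Start: R = 69 = 001000101.
R = 69 − (-193) = 262; wraps to -250 = 100000110
R = −(-250) = 250 = 011111010
R = 250 − (-200) = 450; wraps to -62 = 111000010

-62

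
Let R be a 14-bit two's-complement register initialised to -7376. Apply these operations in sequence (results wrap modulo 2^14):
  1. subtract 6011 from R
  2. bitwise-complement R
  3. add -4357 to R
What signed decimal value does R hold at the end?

-7355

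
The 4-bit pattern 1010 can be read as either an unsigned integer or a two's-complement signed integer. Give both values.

unsigned = 10, signed = -6

Unsigned: 1010 = 10.
Signed: MSB=1 → 10 − 16 = -6.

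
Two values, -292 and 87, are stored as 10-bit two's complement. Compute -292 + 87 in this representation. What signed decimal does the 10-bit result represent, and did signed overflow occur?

-205; no overflow

-292 → 1011011100
87 → 0001010111
  1011011100
+ 0001010111
= 1100110011
Result 1100110011: MSB = 1 → 819 − 1024 = -205.
Addends have opposite signs, so signed overflow cannot occur.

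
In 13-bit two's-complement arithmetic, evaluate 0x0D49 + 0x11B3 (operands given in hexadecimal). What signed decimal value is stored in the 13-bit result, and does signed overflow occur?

0x0D49 = 0110101001001 = 3401 (signed)
0x11B3 = 1000110110011 = -3661 (signed)
  0110101001001
+ 1000110110011
= 1111011111100
Result 1111011111100: MSB = 1 → 7932 − 8192 = -260.
Addends have opposite signs, so signed overflow cannot occur.

-260; no overflow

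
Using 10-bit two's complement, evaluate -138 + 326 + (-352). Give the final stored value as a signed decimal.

-138 + 326 = 188 (0010111100)
188 + (-352) = -164 (1101011100)

-164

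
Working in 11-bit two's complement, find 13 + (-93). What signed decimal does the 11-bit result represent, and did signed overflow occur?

13 → 00000001101
-93 → 11110100011
  00000001101
+ 11110100011
= 11110110000
Result 11110110000: MSB = 1 → 1968 − 2048 = -80.
Addends have opposite signs, so signed overflow cannot occur.

-80; no overflow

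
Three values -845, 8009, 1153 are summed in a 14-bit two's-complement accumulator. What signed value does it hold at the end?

-8067

-845 + 8009 = 7164 (01101111111100)
7164 + 1153 = 8317 → wraps to -8067 (10000001111101)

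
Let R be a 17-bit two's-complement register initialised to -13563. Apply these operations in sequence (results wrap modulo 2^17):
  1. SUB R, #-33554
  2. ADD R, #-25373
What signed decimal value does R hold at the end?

Start: R = -13563 = 11100101100000101.
R = -13563 − (-33554) = 19991 = 00100111000010111
R = 19991 + (-25373) = -5382 = 11110101011111010

-5382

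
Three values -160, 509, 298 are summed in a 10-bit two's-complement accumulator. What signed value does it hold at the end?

-377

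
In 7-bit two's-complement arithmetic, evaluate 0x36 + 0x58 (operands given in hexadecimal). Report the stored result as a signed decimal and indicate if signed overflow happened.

14; no overflow

0x36 = 0110110 = 54 (signed)
0x58 = 1011000 = -40 (signed)
  0110110
+ 1011000
= 0001110  (discard carry-out 1)
Result 0001110: MSB = 0 → value 14.
Addends have opposite signs, so signed overflow cannot occur.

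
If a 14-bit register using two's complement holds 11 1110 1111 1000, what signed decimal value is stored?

-264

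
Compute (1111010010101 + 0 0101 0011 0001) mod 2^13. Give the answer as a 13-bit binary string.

  1111010010101
+ 0010100110001
= 0001111000110  (discard carry-out 1)

0001111000110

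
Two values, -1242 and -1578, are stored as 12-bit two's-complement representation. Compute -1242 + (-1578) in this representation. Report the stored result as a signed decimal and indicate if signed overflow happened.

1276; overflow

-1242 → 101100100110
-1578 → 100111010110
  101100100110
+ 100111010110
= 010011111100  (discard carry-out 1)
Result 010011111100: MSB = 0 → value 1276.
Both addends are negative but the stored result is non-negative: signed overflow. The true value -1242 + (-1578) = -2820 lies outside [-2048, 2047].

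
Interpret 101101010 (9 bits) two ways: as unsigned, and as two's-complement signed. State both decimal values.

unsigned = 362, signed = -150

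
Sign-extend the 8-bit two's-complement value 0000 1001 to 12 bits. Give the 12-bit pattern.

MSB of 00001001 is 0; replicate it into the new high bits.
0000|00001001 → 000000001001 (still 9).

000000001001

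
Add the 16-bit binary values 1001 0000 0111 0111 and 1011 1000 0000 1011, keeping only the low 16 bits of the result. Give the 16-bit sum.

  1001000001110111
+ 1011100000001011
= 0100100010000010  (discard carry-out 1)

0100100010000010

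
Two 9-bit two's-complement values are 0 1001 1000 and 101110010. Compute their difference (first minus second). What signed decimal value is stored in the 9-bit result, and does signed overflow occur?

0 1001 1000 → 010011000 = 152 (signed)
101110010 = -142 (signed)
Subtract via negate-and-add: invert 101110010 + 1 = 010001110 (i.e. 142).
  010011000
+ 010001110
= 100100110
Result 100100110: MSB = 1 → 294 − 512 = -218.
Both addends (after negating the subtrahend) are non-negative but the stored result is negative: signed overflow. The true value 152 − (-142) = 294 lies outside [-256, 255].

-218; overflow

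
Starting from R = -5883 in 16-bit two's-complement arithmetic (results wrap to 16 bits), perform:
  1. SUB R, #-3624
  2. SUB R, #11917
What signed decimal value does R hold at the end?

-14176

Start: R = -5883 = 1110100100000101.
R = -5883 − (-3624) = -2259 = 1111011100101101
R = -2259 − 11917 = -14176 = 1100100010100000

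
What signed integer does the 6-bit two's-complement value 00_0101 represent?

5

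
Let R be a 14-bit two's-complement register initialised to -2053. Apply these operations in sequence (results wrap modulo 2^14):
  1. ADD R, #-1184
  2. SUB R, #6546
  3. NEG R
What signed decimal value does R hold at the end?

-6601

Start: R = -2053 = 11011111111011.
R = -2053 + (-1184) = -3237 = 11001101011011
R = -3237 − 6546 = -9783; wraps to 6601 = 01100111001001
R = −(6601) = -6601 = 10011000110111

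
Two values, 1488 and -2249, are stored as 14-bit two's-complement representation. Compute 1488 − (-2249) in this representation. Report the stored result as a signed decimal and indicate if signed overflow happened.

1488 → 00010111010000
-2249 → 11011100110111
Subtract via negate-and-add: invert 11011100110111 + 1 = 00100011001001 (i.e. 2249).
  00010111010000
+ 00100011001001
= 00111010011001
Result 00111010011001: MSB = 0 → value 3737.
Both addends (after negating the subtrahend) are non-negative and so is the stored result: no signed overflow.

3737; no overflow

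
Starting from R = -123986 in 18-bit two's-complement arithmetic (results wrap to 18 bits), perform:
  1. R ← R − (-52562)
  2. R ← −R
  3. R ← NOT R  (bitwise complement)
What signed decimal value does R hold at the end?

-71425

Start: R = -123986 = 100001101110101110.
R = -123986 − (-52562) = -71424 = 101110100100000000
R = −(-71424) = 71424 = 010001011100000000
R = NOT 010001011100000000 = 101110100011111111 = -71425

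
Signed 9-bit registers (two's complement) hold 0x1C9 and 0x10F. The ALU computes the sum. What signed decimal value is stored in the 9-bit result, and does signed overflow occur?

0x1C9 = 111001001 = -55 (signed)
0x10F = 100001111 = -241 (signed)
  111001001
+ 100001111
= 011011000  (discard carry-out 1)
Result 011011000: MSB = 0 → value 216.
Both addends are negative but the stored result is non-negative: signed overflow. The true value -55 + (-241) = -296 lies outside [-256, 255].

216; overflow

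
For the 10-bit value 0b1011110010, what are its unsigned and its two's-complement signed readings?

unsigned = 754, signed = -270

Unsigned: 1011110010 = 754.
Signed: MSB=1 → 754 − 1024 = -270.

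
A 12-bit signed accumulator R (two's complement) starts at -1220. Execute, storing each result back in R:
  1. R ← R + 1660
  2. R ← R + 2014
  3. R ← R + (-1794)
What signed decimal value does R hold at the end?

Start: R = -1220 = 101100111100.
R = -1220 + 1660 = 440 = 000110111000
R = 440 + 2014 = 2454; wraps to -1642 = 100110010110
R = -1642 + (-1794) = -3436; wraps to 660 = 001010010100

660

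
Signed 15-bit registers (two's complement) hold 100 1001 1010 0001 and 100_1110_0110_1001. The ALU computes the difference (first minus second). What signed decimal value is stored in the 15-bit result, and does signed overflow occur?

100 1001 1010 0001 → 100100110100001 = -13919 (signed)
100_1110_0110_1001 → 100111001101001 = -12695 (signed)
Subtract via negate-and-add: invert 100111001101001 + 1 = 011000110010111 (i.e. 12695).
  100100110100001
+ 011000110010111
= 111101100111000
Result 111101100111000: MSB = 1 → 31544 − 32768 = -1224.
Addends (after negating the subtrahend) have opposite signs, so signed overflow cannot occur.

-1224; no overflow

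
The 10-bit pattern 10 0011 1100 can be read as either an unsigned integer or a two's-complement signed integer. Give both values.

Unsigned: 1000111100 = 572.
Signed: MSB=1 → 572 − 1024 = -452.

unsigned = 572, signed = -452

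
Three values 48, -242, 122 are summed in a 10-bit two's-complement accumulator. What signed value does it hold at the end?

-72

48 + (-242) = -194 (1100111110)
-194 + 122 = -72 (1110111000)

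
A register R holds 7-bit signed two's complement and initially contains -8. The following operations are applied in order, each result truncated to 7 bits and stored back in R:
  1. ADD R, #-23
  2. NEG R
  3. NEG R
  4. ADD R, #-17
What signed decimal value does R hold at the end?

Start: R = -8 = 1111000.
R = -8 + (-23) = -31 = 1100001
R = −(-31) = 31 = 0011111
R = −(31) = -31 = 1100001
R = -31 + (-17) = -48 = 1010000

-48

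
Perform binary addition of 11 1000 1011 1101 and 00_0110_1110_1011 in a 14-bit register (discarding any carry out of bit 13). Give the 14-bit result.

11111110101000

  11100010111101
+ 00011011101011
= 11111110101000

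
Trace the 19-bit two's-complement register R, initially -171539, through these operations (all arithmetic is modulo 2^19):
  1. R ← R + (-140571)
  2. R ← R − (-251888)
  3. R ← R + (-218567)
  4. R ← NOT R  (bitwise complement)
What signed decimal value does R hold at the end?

-245500

Start: R = -171539 = 1010110000111101101.
R = -171539 + (-140571) = -312110; wraps to 212178 = 0110011110011010010
R = 212178 − (-251888) = 464066; wraps to -60222 = 1110001010011000010
R = -60222 + (-218567) = -278789; wraps to 245499 = 0111011111011111011
R = NOT 0111011111011111011 = 1000100000100000100 = -245500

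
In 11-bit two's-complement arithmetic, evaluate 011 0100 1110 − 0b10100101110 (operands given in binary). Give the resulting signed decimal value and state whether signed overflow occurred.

011 0100 1110 → 01101001110 = 846 (signed)
0b10100101110 → 10100101110 = -722 (signed)
Subtract via negate-and-add: invert 10100101110 + 1 = 01011010010 (i.e. 722).
  01101001110
+ 01011010010
= 11000100000
Result 11000100000: MSB = 1 → 1568 − 2048 = -480.
Both addends (after negating the subtrahend) are non-negative but the stored result is negative: signed overflow. The true value 846 − (-722) = 1568 lies outside [-1024, 1023].

-480; overflow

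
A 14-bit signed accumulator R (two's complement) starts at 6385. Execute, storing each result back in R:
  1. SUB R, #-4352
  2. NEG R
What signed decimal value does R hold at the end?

5647

Start: R = 6385 = 01100011110001.
R = 6385 − (-4352) = 10737; wraps to -5647 = 10100111110001
R = −(-5647) = 5647 = 01011000001111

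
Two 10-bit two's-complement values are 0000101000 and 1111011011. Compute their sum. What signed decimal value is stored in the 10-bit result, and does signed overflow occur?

3; no overflow

0000101000 = 40 (signed)
1111011011 = -37 (signed)
  0000101000
+ 1111011011
= 0000000011  (discard carry-out 1)
Result 0000000011: MSB = 0 → value 3.
Addends have opposite signs, so signed overflow cannot occur.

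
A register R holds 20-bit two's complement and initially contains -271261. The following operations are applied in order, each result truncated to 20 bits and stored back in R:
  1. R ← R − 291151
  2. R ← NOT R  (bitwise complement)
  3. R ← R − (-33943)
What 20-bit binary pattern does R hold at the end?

Start: R = -271261 = 10111101110001100011.
R = -271261 − 291151 = -562412; wraps to 486164 = 01110110101100010100
R = NOT 01110110101100010100 = 10001001010011101011 = -486165
R = -486165 − (-33943) = -452222 = 10010001100110000010

10010001100110000010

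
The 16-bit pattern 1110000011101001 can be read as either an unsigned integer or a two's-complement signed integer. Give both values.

unsigned = 57577, signed = -7959

Unsigned: 1110000011101001 = 57577.
Signed: MSB=1 → 57577 − 65536 = -7959.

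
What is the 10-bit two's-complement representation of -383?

|-383| = 383 = 0101111111 in 10 bits.
Invert the bits: 1010000000. Add 1: 1010000001.
Check: 1010000001 reads as 641 − 1024 = -383.

1010000001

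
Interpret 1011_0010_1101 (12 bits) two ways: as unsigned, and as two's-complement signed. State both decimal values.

unsigned = 2861, signed = -1235

Unsigned: 101100101101 = 2861.
Signed: MSB=1 → 2861 − 4096 = -1235.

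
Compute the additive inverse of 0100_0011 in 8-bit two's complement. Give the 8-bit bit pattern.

Invert: 10111100. Add 1: 10111101.
Check: 01000011 = 67, 10111101 = -67.

10111101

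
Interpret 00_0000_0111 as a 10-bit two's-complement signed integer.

MSB is 0, so the value is non-negative: 0000000111 = 7.

7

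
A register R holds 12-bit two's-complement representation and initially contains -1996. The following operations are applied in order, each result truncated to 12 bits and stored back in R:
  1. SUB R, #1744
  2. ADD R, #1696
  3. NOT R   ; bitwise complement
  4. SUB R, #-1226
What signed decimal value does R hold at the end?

Start: R = -1996 = 100000110100.
R = -1996 − 1744 = -3740; wraps to 356 = 000101100100
R = 356 + 1696 = 2052; wraps to -2044 = 100000000100
R = NOT 100000000100 = 011111111011 = 2043
R = 2043 − (-1226) = 3269; wraps to -827 = 110011000101

-827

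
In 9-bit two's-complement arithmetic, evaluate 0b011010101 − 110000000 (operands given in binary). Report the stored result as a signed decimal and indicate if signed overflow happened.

-171; overflow

0b011010101 → 011010101 = 213 (signed)
110000000 = -128 (signed)
Subtract via negate-and-add: invert 110000000 + 1 = 010000000 (i.e. 128).
  011010101
+ 010000000
= 101010101
Result 101010101: MSB = 1 → 341 − 512 = -171.
Both addends (after negating the subtrahend) are non-negative but the stored result is negative: signed overflow. The true value 213 − (-128) = 341 lies outside [-256, 255].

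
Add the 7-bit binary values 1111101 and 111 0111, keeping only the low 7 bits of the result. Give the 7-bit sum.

1110100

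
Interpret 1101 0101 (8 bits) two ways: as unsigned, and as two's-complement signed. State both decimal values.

unsigned = 213, signed = -43

Unsigned: 11010101 = 213.
Signed: MSB=1 → 213 − 256 = -43.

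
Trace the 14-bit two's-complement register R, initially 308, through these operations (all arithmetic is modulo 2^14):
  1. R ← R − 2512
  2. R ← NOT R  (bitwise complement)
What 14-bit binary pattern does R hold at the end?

Start: R = 308 = 00000100110100.
R = 308 − 2512 = -2204 = 11011101100100
R = NOT 11011101100100 = 00100010011011 = 2203

00100010011011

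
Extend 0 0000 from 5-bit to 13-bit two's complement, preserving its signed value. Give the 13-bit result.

0000000000000

MSB of 00000 is 0; replicate it into the new high bits.
00000000|00000 → 0000000000000 (still 0).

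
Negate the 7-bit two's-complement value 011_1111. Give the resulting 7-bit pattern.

1000001

Invert: 1000000. Add 1: 1000001.
Check: 0111111 = 63, 1000001 = -63.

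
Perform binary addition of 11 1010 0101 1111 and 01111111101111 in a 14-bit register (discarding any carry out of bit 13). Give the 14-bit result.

01101001001110

  11101001011111
+ 01111111101111
= 01101001001110  (discard carry-out 1)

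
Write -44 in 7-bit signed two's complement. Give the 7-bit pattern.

1010100

|-44| = 44 = 0101100 in 7 bits.
Invert the bits: 1010011. Add 1: 1010100.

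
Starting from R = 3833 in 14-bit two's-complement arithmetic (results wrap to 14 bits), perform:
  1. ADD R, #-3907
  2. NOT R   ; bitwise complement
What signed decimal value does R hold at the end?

73

Start: R = 3833 = 00111011111001.
R = 3833 + (-3907) = -74 = 11111110110110
R = NOT 11111110110110 = 00000001001001 = 73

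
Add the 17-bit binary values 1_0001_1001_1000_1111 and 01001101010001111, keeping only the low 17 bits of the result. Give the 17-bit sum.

  10001100110001111
+ 01001101010001111
= 11011010000011110

11011010000011110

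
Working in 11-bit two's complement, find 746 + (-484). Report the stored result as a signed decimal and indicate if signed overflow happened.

262; no overflow

746 → 01011101010
-484 → 11000011100
  01011101010
+ 11000011100
= 00100000110  (discard carry-out 1)
Result 00100000110: MSB = 0 → value 262.
Addends have opposite signs, so signed overflow cannot occur.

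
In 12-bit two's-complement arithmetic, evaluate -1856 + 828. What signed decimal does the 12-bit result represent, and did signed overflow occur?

-1028; no overflow

-1856 → 100011000000
828 → 001100111100
  100011000000
+ 001100111100
= 101111111100
Result 101111111100: MSB = 1 → 3068 − 4096 = -1028.
Addends have opposite signs, so signed overflow cannot occur.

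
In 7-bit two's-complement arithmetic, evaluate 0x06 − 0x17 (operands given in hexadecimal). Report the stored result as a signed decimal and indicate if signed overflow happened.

-17; no overflow

0x06 = 0000110 = 6 (signed)
0x17 = 0010111 = 23 (signed)
Subtract via negate-and-add: invert 0010111 + 1 = 1101001 (i.e. -23).
  0000110
+ 1101001
= 1101111
Result 1101111: MSB = 1 → 111 − 128 = -17.
Addends (after negating the subtrahend) have opposite signs, so signed overflow cannot occur.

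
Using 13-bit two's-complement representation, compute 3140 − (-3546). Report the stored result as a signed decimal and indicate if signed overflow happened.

-1506; overflow

3140 → 0110001000100
-3546 → 1001000100110
Subtract via negate-and-add: invert 1001000100110 + 1 = 0110111011010 (i.e. 3546).
  0110001000100
+ 0110111011010
= 1101000011110
Result 1101000011110: MSB = 1 → 6686 − 8192 = -1506.
Both addends (after negating the subtrahend) are non-negative but the stored result is negative: signed overflow. The true value 3140 − (-3546) = 6686 lies outside [-4096, 4095].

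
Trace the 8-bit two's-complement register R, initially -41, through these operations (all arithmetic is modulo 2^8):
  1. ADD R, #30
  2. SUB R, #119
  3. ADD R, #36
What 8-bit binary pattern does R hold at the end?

10100010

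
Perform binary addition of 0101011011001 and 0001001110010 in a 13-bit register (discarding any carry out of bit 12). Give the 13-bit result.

  0101011011001
+ 0001001110010
= 0110101001011

0110101001011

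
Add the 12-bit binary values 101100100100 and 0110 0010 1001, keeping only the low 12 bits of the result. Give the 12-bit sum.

000101001101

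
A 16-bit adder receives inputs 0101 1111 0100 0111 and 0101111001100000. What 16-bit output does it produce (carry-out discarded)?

1011110110100111

  0101111101000111
+ 0101111001100000
= 1011110110100111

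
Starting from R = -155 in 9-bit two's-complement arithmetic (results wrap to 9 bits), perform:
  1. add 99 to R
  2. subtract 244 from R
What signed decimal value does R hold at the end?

212

Start: R = -155 = 101100101.
R = -155 + 99 = -56 = 111001000
R = -56 − 244 = -300; wraps to 212 = 011010100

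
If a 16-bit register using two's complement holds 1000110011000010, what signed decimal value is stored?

-29502

MSB is 1, so the value is negative.
Invert: 0111001100111101. Add 1: 0111001100111110 = 29502. So the value is −29502.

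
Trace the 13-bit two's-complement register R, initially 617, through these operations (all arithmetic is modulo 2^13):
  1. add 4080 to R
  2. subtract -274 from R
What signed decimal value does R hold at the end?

-3221

Start: R = 617 = 0001001101001.
R = 617 + 4080 = 4697; wraps to -3495 = 1001001011001
R = -3495 − (-274) = -3221 = 1001101101011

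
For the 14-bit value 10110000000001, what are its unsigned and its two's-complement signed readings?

unsigned = 11265, signed = -5119

Unsigned: 10110000000001 = 11265.
Signed: MSB=1 → 11265 − 16384 = -5119.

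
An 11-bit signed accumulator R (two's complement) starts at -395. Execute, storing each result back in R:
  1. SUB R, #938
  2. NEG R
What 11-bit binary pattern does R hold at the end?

Start: R = -395 = 11001110101.
R = -395 − 938 = -1333; wraps to 715 = 01011001011
R = −(715) = -715 = 10100110101

10100110101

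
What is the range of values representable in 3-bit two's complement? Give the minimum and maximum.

min = -4, max = 3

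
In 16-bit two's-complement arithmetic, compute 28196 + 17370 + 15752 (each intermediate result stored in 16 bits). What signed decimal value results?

-4218

28196 + 17370 = 45566 → wraps to -19970 (1011000111111110)
-19970 + 15752 = -4218 (1110111110000110)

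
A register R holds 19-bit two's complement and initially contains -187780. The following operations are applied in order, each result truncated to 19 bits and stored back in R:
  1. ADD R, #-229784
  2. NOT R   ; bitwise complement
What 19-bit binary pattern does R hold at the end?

1100101111100011011

Start: R = -187780 = 1010010001001111100.
R = -187780 + (-229784) = -417564; wraps to 106724 = 0011010000011100100
R = NOT 0011010000011100100 = 1100101111100011011 = -106725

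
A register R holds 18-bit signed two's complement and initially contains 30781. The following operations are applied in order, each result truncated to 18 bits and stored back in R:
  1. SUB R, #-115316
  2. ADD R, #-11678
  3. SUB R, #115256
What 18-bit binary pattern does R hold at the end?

000100101011011011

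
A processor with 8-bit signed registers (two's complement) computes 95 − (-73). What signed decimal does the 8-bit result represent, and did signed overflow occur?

95 → 01011111
-73 → 10110111
Subtract via negate-and-add: invert 10110111 + 1 = 01001001 (i.e. 73).
  01011111
+ 01001001
= 10101000
Result 10101000: MSB = 1 → 168 − 256 = -88.
Both addends (after negating the subtrahend) are non-negative but the stored result is negative: signed overflow. The true value 95 − (-73) = 168 lies outside [-128, 127].

-88; overflow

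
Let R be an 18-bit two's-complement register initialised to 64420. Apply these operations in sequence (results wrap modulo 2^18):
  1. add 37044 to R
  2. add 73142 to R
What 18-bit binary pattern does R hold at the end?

101010101000001110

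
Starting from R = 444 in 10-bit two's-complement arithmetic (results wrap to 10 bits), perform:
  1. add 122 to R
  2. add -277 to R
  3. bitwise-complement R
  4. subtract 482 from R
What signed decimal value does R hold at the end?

Start: R = 444 = 0110111100.
R = 444 + 122 = 566; wraps to -458 = 1000110110
R = -458 + (-277) = -735; wraps to 289 = 0100100001
R = NOT 0100100001 = 1011011110 = -290
R = -290 − 482 = -772; wraps to 252 = 0011111100

252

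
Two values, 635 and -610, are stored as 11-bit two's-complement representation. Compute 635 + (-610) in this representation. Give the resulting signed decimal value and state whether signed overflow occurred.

635 → 01001111011
-610 → 10110011110
  01001111011
+ 10110011110
= 00000011001  (discard carry-out 1)
Result 00000011001: MSB = 0 → value 25.
Addends have opposite signs, so signed overflow cannot occur.

25; no overflow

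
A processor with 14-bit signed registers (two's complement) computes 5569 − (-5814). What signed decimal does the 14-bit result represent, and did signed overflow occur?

5569 → 01010111000001
-5814 → 10100101001010
Subtract via negate-and-add: invert 10100101001010 + 1 = 01011010110110 (i.e. 5814).
  01010111000001
+ 01011010110110
= 10110001110111
Result 10110001110111: MSB = 1 → 11383 − 16384 = -5001.
Both addends (after negating the subtrahend) are non-negative but the stored result is negative: signed overflow. The true value 5569 − (-5814) = 11383 lies outside [-8192, 8191].

-5001; overflow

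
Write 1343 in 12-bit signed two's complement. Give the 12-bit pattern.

010100111111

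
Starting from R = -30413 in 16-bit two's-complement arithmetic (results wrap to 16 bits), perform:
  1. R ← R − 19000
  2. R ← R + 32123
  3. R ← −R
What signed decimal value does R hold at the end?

17290

Start: R = -30413 = 1000100100110011.
R = -30413 − 19000 = -49413; wraps to 16123 = 0011111011111011
R = 16123 + 32123 = 48246; wraps to -17290 = 1011110001110110
R = −(-17290) = 17290 = 0100001110001010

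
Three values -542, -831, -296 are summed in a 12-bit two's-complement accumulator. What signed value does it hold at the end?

-542 + (-831) = -1373 (101010100011)
-1373 + (-296) = -1669 (100101111011)

-1669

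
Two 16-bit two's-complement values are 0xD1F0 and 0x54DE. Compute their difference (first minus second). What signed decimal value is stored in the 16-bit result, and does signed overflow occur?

32018; overflow

0xD1F0 = 1101000111110000 = -11792 (signed)
0x54DE = 0101010011011110 = 21726 (signed)
Subtract via negate-and-add: invert 0101010011011110 + 1 = 1010101100100010 (i.e. -21726).
  1101000111110000
+ 1010101100100010
= 0111110100010010  (discard carry-out 1)
Result 0111110100010010: MSB = 0 → value 32018.
Both addends (after negating the subtrahend) are negative but the stored result is non-negative: signed overflow. The true value -11792 − 21726 = -33518 lies outside [-32768, 32767].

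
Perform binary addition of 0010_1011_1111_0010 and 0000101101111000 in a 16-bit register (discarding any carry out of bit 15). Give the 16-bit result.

0011011101101010

  0010101111110010
+ 0000101101111000
= 0011011101101010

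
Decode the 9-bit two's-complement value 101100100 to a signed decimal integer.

-156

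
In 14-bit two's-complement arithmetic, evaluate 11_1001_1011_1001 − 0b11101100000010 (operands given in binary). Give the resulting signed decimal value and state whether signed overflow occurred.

11_1001_1011_1001 → 11100110111001 = -1607 (signed)
0b11101100000010 → 11101100000010 = -1278 (signed)
Subtract via negate-and-add: invert 11101100000010 + 1 = 00010011111110 (i.e. 1278).
  11100110111001
+ 00010011111110
= 11111010110111
Result 11111010110111: MSB = 1 → 16055 − 16384 = -329.
Addends (after negating the subtrahend) have opposite signs, so signed overflow cannot occur.

-329; no overflow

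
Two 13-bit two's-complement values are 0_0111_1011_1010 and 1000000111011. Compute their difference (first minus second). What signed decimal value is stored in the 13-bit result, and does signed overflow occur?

0_0111_1011_1010 → 0011110111010 = 1978 (signed)
1000000111011 = -4037 (signed)
Subtract via negate-and-add: invert 1000000111011 + 1 = 0111111000101 (i.e. 4037).
  0011110111010
+ 0111111000101
= 1011101111111
Result 1011101111111: MSB = 1 → 6015 − 8192 = -2177.
Both addends (after negating the subtrahend) are non-negative but the stored result is negative: signed overflow. The true value 1978 − (-4037) = 6015 lies outside [-4096, 4095].

-2177; overflow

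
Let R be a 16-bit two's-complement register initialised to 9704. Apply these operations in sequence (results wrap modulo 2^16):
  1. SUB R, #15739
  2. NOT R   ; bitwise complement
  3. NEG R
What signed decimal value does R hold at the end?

-6034

Start: R = 9704 = 0010010111101000.
R = 9704 − 15739 = -6035 = 1110100001101101
R = NOT 1110100001101101 = 0001011110010010 = 6034
R = −(6034) = -6034 = 1110100001101110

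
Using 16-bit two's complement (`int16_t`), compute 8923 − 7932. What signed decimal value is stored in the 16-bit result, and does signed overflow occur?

991; no overflow

8923 → 0010001011011011
7932 → 0001111011111100
Subtract via negate-and-add: invert 0001111011111100 + 1 = 1110000100000100 (i.e. -7932).
  0010001011011011
+ 1110000100000100
= 0000001111011111  (discard carry-out 1)
Result 0000001111011111: MSB = 0 → value 991.
Addends (after negating the subtrahend) have opposite signs, so signed overflow cannot occur.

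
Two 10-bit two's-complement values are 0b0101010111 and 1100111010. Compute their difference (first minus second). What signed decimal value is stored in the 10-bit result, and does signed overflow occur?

0b0101010111 → 0101010111 = 343 (signed)
1100111010 = -198 (signed)
Subtract via negate-and-add: invert 1100111010 + 1 = 0011000110 (i.e. 198).
  0101010111
+ 0011000110
= 1000011101
Result 1000011101: MSB = 1 → 541 − 1024 = -483.
Both addends (after negating the subtrahend) are non-negative but the stored result is negative: signed overflow. The true value 343 − (-198) = 541 lies outside [-512, 511].

-483; overflow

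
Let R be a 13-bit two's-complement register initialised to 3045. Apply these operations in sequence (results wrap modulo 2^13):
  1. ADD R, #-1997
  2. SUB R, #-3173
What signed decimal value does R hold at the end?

-3971

Start: R = 3045 = 0101111100101.
R = 3045 + (-1997) = 1048 = 0010000011000
R = 1048 − (-3173) = 4221; wraps to -3971 = 1000001111101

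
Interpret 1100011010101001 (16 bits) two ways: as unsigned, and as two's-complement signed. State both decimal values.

Unsigned: 1100011010101001 = 50857.
Signed: MSB=1 → 50857 − 65536 = -14679.

unsigned = 50857, signed = -14679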